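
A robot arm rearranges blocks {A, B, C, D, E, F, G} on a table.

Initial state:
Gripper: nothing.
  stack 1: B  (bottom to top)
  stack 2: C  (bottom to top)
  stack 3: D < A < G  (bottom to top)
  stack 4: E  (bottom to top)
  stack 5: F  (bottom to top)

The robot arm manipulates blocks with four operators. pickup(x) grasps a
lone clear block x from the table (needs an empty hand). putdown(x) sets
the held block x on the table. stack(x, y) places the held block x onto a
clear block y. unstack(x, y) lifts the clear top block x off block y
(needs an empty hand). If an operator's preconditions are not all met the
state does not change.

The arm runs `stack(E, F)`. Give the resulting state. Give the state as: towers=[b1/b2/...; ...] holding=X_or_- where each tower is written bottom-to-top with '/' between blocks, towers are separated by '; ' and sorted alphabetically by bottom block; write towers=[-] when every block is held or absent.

before: towers=[B; C; D/A/G; E; F] holding=-
pre[stack(E, F)]: holding(E) no, clear(F) yes, E≠F yes
holding(E) unmet → stack(E, F) is a no-op
after:  towers=[B; C; D/A/G; E; F] holding=-

towers=[B; C; D/A/G; E; F] holding=-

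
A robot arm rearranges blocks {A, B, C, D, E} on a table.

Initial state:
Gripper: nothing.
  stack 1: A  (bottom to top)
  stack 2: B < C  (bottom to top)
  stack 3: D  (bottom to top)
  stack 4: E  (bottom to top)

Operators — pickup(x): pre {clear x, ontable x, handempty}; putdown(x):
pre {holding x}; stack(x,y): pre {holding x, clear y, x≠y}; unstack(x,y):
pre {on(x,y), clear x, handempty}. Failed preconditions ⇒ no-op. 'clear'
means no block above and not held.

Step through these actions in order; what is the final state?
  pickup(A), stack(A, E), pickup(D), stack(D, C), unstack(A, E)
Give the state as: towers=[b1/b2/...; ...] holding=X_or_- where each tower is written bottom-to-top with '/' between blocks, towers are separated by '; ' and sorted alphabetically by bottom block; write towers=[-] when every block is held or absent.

step 1 (pickup(A)): towers=[B/C; D; E] holding=A
step 2 (stack(A, E)): towers=[B/C; D; E/A] holding=-
step 3 (pickup(D)): towers=[B/C; E/A] holding=D
step 4 (stack(D, C)): towers=[B/C/D; E/A] holding=-
step 5 (unstack(A, E)): towers=[B/C/D; E] holding=A

towers=[B/C/D; E] holding=A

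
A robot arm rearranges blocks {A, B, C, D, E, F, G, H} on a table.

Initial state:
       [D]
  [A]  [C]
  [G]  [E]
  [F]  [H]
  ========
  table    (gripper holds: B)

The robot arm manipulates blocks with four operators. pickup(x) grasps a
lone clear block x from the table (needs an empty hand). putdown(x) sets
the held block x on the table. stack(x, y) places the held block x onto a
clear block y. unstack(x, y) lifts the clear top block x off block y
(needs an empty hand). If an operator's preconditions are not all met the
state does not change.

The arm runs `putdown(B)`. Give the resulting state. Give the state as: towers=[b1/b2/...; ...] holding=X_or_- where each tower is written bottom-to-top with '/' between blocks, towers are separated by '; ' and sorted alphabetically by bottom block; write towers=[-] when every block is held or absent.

towers=[B; F/G/A; H/E/C/D] holding=-

before: towers=[F/G/A; H/E/C/D] holding=B
pre[putdown(B)]: holding(B) yes
all met → apply putdown(B)
after:  towers=[B; F/G/A; H/E/C/D] holding=-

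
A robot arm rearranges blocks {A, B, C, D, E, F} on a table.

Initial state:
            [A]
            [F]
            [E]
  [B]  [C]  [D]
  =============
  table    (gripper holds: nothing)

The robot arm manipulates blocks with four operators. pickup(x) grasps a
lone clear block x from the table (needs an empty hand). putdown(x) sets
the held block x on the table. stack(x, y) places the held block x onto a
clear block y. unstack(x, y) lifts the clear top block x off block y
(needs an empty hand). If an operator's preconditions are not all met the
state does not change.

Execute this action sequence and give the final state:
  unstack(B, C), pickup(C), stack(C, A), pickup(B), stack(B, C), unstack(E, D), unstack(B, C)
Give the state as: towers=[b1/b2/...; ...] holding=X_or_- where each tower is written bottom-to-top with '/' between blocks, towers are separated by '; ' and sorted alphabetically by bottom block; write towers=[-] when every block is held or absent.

towers=[D/E/F/A/C] holding=B

step 1 (unstack(B, C)) [no-op]: towers=[B; C; D/E/F/A] holding=-
step 2 (pickup(C)): towers=[B; D/E/F/A] holding=C
step 3 (stack(C, A)): towers=[B; D/E/F/A/C] holding=-
step 4 (pickup(B)): towers=[D/E/F/A/C] holding=B
step 5 (stack(B, C)): towers=[D/E/F/A/C/B] holding=-
step 6 (unstack(E, D)) [no-op]: towers=[D/E/F/A/C/B] holding=-
step 7 (unstack(B, C)): towers=[D/E/F/A/C] holding=B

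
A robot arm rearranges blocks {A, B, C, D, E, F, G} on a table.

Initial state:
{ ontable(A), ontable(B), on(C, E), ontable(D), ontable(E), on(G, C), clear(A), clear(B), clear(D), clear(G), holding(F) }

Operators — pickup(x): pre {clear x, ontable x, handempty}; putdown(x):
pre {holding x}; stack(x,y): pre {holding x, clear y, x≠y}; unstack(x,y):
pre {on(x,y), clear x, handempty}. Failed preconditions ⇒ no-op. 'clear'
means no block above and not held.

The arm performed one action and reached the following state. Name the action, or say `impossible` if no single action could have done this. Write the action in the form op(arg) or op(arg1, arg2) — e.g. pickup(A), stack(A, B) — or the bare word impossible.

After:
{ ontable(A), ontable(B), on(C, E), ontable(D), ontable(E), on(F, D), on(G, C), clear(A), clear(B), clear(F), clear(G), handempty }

target: towers=[A; B; D/F; E/C/G] holding=-
        putdown(F) → towers=[A; B; D; E/C/G; F] holding=-
       stack(F, B) → towers=[A; B/F; D; E/C/G] holding=-
       stack(F, G) → towers=[A; B; D; E/C/G/F] holding=-
       stack(F, D) → towers=[A; B; D/F; E/C/G] holding=-  ← match
       stack(F, A) → towers=[A/F; B; D; E/C/G] holding=-

stack(F, D)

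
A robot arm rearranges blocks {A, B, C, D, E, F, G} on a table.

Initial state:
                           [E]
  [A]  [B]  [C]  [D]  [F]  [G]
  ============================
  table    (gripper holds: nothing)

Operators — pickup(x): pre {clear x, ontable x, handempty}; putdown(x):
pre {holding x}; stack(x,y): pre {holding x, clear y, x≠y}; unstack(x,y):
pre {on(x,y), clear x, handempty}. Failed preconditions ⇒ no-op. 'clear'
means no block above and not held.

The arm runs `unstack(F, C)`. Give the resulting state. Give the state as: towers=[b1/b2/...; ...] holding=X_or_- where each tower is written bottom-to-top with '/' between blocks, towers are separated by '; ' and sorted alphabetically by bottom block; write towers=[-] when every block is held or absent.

towers=[A; B; C; D; F; G/E] holding=-

before: towers=[A; B; C; D; F; G/E] holding=-
pre[unstack(F, C)]: on(F,C) fail, clear(F) ok, handempty ok
on(F,C) unmet → unstack(F, C) is a no-op
after:  towers=[A; B; C; D; F; G/E] holding=-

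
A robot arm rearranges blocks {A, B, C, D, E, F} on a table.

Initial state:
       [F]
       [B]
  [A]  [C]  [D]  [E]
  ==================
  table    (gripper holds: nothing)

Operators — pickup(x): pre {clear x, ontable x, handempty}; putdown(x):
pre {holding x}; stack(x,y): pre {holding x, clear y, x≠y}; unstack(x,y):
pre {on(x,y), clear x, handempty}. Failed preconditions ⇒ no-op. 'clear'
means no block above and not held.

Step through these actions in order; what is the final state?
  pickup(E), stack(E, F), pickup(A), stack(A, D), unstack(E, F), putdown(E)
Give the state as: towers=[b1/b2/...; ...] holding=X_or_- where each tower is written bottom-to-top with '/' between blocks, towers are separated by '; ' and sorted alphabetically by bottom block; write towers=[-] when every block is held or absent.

towers=[C/B/F; D/A; E] holding=-

step 1 (pickup(E)): towers=[A; C/B/F; D] holding=E
step 2 (stack(E, F)): towers=[A; C/B/F/E; D] holding=-
step 3 (pickup(A)): towers=[C/B/F/E; D] holding=A
step 4 (stack(A, D)): towers=[C/B/F/E; D/A] holding=-
step 5 (unstack(E, F)): towers=[C/B/F; D/A] holding=E
step 6 (putdown(E)): towers=[C/B/F; D/A; E] holding=-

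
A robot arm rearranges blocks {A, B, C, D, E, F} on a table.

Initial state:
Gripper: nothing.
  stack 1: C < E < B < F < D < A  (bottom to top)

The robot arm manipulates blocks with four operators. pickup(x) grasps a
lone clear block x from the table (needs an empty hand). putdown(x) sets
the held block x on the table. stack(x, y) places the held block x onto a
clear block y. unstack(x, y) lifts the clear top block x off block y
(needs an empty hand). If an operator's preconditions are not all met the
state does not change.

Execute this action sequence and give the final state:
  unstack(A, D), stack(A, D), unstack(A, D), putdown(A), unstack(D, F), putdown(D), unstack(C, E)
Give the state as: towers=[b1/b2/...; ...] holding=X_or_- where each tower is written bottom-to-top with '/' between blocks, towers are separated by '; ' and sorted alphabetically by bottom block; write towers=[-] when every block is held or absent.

towers=[A; C/E/B/F; D] holding=-

step 1 (unstack(A, D)): towers=[C/E/B/F/D] holding=A
step 2 (stack(A, D)): towers=[C/E/B/F/D/A] holding=-
step 3 (unstack(A, D)): towers=[C/E/B/F/D] holding=A
step 4 (putdown(A)): towers=[A; C/E/B/F/D] holding=-
step 5 (unstack(D, F)): towers=[A; C/E/B/F] holding=D
step 6 (putdown(D)): towers=[A; C/E/B/F; D] holding=-
step 7 (unstack(C, E)) [no-op]: towers=[A; C/E/B/F; D] holding=-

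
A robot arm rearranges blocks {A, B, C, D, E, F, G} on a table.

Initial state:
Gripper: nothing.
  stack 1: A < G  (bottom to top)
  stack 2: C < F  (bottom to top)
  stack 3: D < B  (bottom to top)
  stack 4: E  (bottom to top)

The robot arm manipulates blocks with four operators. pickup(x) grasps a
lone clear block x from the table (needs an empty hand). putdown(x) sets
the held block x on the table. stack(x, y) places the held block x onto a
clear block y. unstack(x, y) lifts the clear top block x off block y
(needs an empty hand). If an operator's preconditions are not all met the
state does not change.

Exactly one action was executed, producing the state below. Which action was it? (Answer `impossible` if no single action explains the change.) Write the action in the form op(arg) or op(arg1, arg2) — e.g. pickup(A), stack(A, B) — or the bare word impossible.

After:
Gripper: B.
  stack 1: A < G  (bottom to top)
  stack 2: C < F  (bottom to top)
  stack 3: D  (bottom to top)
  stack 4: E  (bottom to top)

target: towers=[A/G; C/F; D; E] holding=B
     unstack(B, D) → towers=[A/G; C/F; D; E] holding=B  ← match
     unstack(F, C) → towers=[A/G; C; D/B; E] holding=F
     unstack(G, A) → towers=[A; C/F; D/B; E] holding=G
         pickup(E) → towers=[A/G; C/F; D/B] holding=E

unstack(B, D)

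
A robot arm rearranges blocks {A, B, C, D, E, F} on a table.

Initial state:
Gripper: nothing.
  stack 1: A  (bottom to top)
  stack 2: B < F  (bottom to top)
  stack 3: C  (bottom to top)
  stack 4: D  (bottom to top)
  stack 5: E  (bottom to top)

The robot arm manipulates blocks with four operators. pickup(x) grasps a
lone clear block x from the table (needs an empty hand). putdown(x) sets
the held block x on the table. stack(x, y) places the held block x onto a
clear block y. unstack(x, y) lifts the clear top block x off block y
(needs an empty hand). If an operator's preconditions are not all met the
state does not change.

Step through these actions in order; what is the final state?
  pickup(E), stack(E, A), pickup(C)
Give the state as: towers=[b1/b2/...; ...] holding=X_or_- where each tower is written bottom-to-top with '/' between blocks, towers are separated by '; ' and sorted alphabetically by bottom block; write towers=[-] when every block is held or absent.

step 1 (pickup(E)): towers=[A; B/F; C; D] holding=E
step 2 (stack(E, A)): towers=[A/E; B/F; C; D] holding=-
step 3 (pickup(C)): towers=[A/E; B/F; D] holding=C

towers=[A/E; B/F; D] holding=C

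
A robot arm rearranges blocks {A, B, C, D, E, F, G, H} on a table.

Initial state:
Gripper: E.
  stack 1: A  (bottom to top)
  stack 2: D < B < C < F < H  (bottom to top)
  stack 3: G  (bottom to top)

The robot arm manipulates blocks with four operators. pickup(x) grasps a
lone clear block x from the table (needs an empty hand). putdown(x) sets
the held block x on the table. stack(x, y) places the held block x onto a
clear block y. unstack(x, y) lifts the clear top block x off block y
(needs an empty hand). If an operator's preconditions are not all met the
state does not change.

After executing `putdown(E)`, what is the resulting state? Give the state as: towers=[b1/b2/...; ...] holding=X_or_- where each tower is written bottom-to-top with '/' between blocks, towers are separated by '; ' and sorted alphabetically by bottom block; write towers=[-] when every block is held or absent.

towers=[A; D/B/C/F/H; E; G] holding=-

before: towers=[A; D/B/C/F/H; G] holding=E
pre[putdown(E)]: holding(E) ✓
all met → apply putdown(E)
after:  towers=[A; D/B/C/F/H; E; G] holding=-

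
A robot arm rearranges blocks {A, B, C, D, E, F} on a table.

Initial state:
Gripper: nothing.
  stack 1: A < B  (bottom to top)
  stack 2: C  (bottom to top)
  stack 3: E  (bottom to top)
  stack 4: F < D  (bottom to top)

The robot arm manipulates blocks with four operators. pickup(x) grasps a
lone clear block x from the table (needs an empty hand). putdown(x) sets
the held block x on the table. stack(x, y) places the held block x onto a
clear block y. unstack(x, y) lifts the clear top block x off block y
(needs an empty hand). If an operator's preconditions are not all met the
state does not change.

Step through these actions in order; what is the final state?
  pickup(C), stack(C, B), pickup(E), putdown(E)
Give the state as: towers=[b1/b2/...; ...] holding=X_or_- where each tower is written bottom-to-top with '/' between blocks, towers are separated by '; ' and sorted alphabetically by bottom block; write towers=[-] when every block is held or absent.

step 1 (pickup(C)): towers=[A/B; E; F/D] holding=C
step 2 (stack(C, B)): towers=[A/B/C; E; F/D] holding=-
step 3 (pickup(E)): towers=[A/B/C; F/D] holding=E
step 4 (putdown(E)): towers=[A/B/C; E; F/D] holding=-

towers=[A/B/C; E; F/D] holding=-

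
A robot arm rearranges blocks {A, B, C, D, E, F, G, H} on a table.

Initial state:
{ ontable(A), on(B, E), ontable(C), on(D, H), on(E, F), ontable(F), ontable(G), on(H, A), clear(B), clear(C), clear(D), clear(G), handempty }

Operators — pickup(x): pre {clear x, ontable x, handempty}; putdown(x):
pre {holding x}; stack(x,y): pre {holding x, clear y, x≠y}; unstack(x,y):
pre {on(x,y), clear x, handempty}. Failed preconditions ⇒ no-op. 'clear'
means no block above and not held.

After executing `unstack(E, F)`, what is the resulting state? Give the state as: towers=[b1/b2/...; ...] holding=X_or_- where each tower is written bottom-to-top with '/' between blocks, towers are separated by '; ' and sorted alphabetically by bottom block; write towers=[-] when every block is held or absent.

towers=[A/H/D; C; F/E/B; G] holding=-

before: towers=[A/H/D; C; F/E/B; G] holding=-
pre[unstack(E, F)]: on(E,F) yes, clear(E) no, handempty yes
clear(E) unmet → unstack(E, F) is a no-op
after:  towers=[A/H/D; C; F/E/B; G] holding=-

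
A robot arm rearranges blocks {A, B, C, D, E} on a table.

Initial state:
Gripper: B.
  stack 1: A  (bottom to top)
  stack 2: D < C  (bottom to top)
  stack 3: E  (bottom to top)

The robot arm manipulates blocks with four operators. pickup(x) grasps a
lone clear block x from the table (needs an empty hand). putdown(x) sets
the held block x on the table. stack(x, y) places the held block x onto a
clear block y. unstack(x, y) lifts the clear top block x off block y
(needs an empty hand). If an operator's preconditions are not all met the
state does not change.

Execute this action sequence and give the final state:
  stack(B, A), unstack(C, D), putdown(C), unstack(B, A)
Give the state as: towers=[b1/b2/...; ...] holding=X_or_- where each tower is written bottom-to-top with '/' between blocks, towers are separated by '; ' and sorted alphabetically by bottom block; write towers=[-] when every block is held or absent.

towers=[A; C; D; E] holding=B

step 1 (stack(B, A)): towers=[A/B; D/C; E] holding=-
step 2 (unstack(C, D)): towers=[A/B; D; E] holding=C
step 3 (putdown(C)): towers=[A/B; C; D; E] holding=-
step 4 (unstack(B, A)): towers=[A; C; D; E] holding=B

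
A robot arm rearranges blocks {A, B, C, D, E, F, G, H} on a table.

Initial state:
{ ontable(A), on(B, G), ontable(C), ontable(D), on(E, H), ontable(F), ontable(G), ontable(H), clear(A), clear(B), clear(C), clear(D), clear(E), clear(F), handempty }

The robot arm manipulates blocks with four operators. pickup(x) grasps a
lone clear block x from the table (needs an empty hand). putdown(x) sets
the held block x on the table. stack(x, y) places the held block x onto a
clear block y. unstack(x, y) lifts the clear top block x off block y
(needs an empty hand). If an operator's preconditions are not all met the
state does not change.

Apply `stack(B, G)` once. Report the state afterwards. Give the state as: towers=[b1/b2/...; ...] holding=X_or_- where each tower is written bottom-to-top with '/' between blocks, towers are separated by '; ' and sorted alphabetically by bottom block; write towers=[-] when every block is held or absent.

before: towers=[A; C; D; F; G/B; H/E] holding=-
pre[stack(B, G)]: holding(B) fail, clear(G) fail, B≠G ok
holding(B), clear(G) unmet → stack(B, G) is a no-op
after:  towers=[A; C; D; F; G/B; H/E] holding=-

towers=[A; C; D; F; G/B; H/E] holding=-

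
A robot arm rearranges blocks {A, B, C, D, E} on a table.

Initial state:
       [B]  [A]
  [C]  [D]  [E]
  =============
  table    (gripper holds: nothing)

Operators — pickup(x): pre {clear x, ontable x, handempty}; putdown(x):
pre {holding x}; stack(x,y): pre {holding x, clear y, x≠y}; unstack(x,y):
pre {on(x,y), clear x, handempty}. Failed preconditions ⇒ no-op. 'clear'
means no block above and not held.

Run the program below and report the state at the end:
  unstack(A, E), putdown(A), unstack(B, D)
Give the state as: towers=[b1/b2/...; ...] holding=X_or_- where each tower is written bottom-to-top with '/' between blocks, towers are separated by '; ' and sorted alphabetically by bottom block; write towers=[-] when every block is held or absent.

towers=[A; C; D; E] holding=B

step 1 (unstack(A, E)): towers=[C; D/B; E] holding=A
step 2 (putdown(A)): towers=[A; C; D/B; E] holding=-
step 3 (unstack(B, D)): towers=[A; C; D; E] holding=B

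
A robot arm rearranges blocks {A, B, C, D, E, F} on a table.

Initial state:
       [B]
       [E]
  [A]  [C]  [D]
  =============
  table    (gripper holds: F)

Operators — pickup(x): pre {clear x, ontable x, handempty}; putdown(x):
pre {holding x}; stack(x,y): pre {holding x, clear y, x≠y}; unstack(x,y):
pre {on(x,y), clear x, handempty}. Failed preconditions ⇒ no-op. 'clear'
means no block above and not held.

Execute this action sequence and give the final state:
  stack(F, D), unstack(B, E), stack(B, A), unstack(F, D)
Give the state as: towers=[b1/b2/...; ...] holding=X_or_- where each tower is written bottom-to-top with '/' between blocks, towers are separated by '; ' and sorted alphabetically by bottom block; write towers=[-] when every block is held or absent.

step 1 (stack(F, D)): towers=[A; C/E/B; D/F] holding=-
step 2 (unstack(B, E)): towers=[A; C/E; D/F] holding=B
step 3 (stack(B, A)): towers=[A/B; C/E; D/F] holding=-
step 4 (unstack(F, D)): towers=[A/B; C/E; D] holding=F

towers=[A/B; C/E; D] holding=F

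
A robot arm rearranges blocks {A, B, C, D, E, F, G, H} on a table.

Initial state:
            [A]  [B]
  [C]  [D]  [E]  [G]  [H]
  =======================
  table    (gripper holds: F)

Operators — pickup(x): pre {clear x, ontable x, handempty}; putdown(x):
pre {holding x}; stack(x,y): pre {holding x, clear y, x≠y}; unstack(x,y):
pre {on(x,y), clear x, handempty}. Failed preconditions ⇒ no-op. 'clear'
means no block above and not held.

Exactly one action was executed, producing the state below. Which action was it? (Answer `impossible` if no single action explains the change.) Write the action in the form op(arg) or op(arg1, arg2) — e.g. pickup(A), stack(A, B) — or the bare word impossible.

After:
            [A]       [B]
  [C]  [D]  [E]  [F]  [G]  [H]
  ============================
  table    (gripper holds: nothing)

putdown(F)

target: towers=[C; D; E/A; F; G/B; H] holding=-
        putdown(F) → towers=[C; D; E/A; F; G/B; H] holding=-  ← match
       stack(F, A) → towers=[C; D; E/A/F; G/B; H] holding=-
       stack(F, H) → towers=[C; D; E/A; G/B; H/F] holding=-
       stack(F, B) → towers=[C; D; E/A; G/B/F; H] holding=-
       stack(F, D) → towers=[C; D/F; E/A; G/B; H] holding=-
       stack(F, C) → towers=[C/F; D; E/A; G/B; H] holding=-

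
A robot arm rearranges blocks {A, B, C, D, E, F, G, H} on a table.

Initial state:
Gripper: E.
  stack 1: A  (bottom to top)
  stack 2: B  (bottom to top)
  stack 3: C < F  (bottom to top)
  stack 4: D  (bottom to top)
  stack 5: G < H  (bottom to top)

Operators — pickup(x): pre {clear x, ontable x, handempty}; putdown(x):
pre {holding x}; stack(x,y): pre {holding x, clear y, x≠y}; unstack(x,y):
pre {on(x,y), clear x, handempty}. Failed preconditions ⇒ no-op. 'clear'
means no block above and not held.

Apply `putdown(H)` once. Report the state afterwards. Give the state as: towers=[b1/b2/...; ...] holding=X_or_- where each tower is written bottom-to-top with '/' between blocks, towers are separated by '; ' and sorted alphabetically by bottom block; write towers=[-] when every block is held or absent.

before: towers=[A; B; C/F; D; G/H] holding=E
pre[putdown(H)]: holding(H) no
holding(H) unmet → putdown(H) is a no-op
after:  towers=[A; B; C/F; D; G/H] holding=E

towers=[A; B; C/F; D; G/H] holding=E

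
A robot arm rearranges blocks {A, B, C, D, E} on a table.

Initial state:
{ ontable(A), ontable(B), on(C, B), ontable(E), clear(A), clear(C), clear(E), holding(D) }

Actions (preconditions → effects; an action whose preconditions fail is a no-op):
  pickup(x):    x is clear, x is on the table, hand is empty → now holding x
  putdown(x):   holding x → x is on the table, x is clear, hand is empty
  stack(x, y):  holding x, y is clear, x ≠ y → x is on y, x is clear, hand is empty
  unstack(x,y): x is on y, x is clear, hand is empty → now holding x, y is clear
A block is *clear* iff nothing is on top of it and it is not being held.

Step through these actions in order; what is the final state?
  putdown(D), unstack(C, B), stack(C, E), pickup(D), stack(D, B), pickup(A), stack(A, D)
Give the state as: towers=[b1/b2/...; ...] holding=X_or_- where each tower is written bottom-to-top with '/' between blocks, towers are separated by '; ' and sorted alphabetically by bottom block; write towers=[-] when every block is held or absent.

towers=[B/D/A; E/C] holding=-

step 1 (putdown(D)): towers=[A; B/C; D; E] holding=-
step 2 (unstack(C, B)): towers=[A; B; D; E] holding=C
step 3 (stack(C, E)): towers=[A; B; D; E/C] holding=-
step 4 (pickup(D)): towers=[A; B; E/C] holding=D
step 5 (stack(D, B)): towers=[A; B/D; E/C] holding=-
step 6 (pickup(A)): towers=[B/D; E/C] holding=A
step 7 (stack(A, D)): towers=[B/D/A; E/C] holding=-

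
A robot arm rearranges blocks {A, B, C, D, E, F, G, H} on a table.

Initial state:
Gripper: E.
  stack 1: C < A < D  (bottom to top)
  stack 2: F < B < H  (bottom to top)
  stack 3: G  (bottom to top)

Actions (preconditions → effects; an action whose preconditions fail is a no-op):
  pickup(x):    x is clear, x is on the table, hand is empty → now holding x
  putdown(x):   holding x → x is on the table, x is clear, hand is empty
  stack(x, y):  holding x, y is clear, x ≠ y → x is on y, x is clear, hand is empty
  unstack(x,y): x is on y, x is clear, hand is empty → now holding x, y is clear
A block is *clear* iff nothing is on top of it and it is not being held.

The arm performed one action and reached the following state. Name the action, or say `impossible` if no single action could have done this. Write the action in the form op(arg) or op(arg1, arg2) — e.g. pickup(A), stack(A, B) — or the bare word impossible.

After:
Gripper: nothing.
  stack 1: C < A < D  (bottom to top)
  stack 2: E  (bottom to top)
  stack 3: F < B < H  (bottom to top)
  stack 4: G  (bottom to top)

target: towers=[C/A/D; E; F/B/H; G] holding=-
        putdown(E) → towers=[C/A/D; E; F/B/H; G] holding=-  ← match
       stack(E, G) → towers=[C/A/D; F/B/H; G/E] holding=-
       stack(E, H) → towers=[C/A/D; F/B/H/E; G] holding=-
       stack(E, D) → towers=[C/A/D/E; F/B/H; G] holding=-

putdown(E)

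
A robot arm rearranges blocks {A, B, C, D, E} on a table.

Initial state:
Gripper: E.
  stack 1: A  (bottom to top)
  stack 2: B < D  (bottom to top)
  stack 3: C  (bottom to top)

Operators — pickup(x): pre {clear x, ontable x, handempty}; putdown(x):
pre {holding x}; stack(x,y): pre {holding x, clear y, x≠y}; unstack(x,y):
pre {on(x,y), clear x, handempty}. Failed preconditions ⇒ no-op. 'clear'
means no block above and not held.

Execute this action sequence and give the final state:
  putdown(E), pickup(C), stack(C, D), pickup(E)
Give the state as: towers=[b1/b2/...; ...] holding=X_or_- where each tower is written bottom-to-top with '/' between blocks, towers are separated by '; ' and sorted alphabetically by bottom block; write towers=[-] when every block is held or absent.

step 1 (putdown(E)): towers=[A; B/D; C; E] holding=-
step 2 (pickup(C)): towers=[A; B/D; E] holding=C
step 3 (stack(C, D)): towers=[A; B/D/C; E] holding=-
step 4 (pickup(E)): towers=[A; B/D/C] holding=E

towers=[A; B/D/C] holding=E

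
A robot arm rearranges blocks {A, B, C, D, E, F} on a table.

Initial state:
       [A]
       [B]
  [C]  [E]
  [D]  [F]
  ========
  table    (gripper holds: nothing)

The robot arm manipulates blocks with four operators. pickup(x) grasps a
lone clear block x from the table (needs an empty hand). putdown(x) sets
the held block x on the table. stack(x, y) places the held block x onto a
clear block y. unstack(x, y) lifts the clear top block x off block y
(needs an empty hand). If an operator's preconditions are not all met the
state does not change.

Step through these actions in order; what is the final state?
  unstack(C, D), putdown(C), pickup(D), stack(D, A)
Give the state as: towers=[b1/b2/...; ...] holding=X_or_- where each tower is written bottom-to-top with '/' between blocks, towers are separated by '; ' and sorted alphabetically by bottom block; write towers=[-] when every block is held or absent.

step 1 (unstack(C, D)): towers=[D; F/E/B/A] holding=C
step 2 (putdown(C)): towers=[C; D; F/E/B/A] holding=-
step 3 (pickup(D)): towers=[C; F/E/B/A] holding=D
step 4 (stack(D, A)): towers=[C; F/E/B/A/D] holding=-

towers=[C; F/E/B/A/D] holding=-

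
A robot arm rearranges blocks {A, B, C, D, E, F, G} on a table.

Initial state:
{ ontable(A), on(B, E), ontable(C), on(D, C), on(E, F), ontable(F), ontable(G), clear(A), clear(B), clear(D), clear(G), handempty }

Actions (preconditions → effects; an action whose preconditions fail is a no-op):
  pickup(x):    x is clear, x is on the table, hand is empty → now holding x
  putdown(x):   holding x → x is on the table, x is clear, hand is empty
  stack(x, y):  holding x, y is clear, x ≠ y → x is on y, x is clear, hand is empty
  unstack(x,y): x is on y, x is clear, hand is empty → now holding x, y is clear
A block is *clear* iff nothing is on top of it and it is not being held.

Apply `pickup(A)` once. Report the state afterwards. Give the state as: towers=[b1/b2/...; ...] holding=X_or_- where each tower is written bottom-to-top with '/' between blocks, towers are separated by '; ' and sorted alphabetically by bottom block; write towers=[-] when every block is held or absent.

towers=[C/D; F/E/B; G] holding=A

before: towers=[A; C/D; F/E/B; G] holding=-
pre[pickup(A)]: clear(A) yes, ontable(A) yes, handempty yes
all met → apply pickup(A)
after:  towers=[C/D; F/E/B; G] holding=A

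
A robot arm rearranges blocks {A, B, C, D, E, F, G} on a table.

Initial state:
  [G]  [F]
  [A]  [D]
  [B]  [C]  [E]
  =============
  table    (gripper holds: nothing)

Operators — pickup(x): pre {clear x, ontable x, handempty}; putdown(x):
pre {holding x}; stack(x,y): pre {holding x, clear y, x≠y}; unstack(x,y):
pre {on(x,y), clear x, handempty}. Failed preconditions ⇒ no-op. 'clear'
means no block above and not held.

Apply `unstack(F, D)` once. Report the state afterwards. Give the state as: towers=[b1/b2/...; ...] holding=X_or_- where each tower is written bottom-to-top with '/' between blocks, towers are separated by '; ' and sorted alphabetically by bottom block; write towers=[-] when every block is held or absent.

towers=[B/A/G; C/D; E] holding=F

before: towers=[B/A/G; C/D/F; E] holding=-
pre[unstack(F, D)]: on(F,D) ok, clear(F) ok, handempty ok
all met → apply unstack(F, D)
after:  towers=[B/A/G; C/D; E] holding=F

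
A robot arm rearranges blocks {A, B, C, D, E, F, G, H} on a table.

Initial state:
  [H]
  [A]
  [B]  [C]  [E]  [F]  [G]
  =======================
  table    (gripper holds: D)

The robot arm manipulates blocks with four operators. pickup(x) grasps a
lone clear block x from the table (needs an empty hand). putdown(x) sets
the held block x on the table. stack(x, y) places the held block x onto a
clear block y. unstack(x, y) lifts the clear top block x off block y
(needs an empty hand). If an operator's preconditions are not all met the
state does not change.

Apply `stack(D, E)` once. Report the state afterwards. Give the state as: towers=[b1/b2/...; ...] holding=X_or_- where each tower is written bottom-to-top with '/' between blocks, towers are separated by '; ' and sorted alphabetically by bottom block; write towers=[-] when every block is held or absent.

before: towers=[B/A/H; C; E; F; G] holding=D
pre[stack(D, E)]: holding(D) ✓, clear(E) ✓, D≠E ✓
all met → apply stack(D, E)
after:  towers=[B/A/H; C; E/D; F; G] holding=-

towers=[B/A/H; C; E/D; F; G] holding=-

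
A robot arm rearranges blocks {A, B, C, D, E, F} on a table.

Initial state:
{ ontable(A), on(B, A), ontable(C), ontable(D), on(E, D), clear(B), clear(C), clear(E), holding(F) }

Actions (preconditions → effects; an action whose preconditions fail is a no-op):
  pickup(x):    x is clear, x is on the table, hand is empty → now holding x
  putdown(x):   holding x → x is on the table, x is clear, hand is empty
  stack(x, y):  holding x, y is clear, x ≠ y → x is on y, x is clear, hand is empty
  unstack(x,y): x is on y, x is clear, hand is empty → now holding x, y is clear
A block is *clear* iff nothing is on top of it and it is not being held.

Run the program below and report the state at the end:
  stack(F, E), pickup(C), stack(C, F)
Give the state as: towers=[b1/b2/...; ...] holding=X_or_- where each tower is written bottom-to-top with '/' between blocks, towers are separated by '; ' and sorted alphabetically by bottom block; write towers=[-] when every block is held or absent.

step 1 (stack(F, E)): towers=[A/B; C; D/E/F] holding=-
step 2 (pickup(C)): towers=[A/B; D/E/F] holding=C
step 3 (stack(C, F)): towers=[A/B; D/E/F/C] holding=-

towers=[A/B; D/E/F/C] holding=-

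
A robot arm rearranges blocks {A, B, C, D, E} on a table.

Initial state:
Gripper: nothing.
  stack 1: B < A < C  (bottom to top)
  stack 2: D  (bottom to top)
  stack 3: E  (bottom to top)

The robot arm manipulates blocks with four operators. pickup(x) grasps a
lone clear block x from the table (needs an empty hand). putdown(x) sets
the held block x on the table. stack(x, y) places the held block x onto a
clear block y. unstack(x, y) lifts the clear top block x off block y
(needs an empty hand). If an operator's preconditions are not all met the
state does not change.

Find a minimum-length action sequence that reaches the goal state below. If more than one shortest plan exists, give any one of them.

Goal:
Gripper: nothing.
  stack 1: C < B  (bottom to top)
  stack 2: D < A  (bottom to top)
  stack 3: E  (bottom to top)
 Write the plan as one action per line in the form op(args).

unstack(C, A)
putdown(C)
unstack(A, B)
stack(A, D)
pickup(B)
stack(B, C)

step 1 (unstack(C, A)): towers=[B/A; D; E] holding=C
step 2 (putdown(C)): towers=[B/A; C; D; E] holding=-
step 3 (unstack(A, B)): towers=[B; C; D; E] holding=A
step 4 (stack(A, D)): towers=[B; C; D/A; E] holding=-
step 5 (pickup(B)): towers=[C; D/A; E] holding=B
step 6 (stack(B, C)): towers=[C/B; D/A; E] holding=-
goal check: towers=[C/B; D/A; E] holding=- — reached (length 6, optimal by BFS)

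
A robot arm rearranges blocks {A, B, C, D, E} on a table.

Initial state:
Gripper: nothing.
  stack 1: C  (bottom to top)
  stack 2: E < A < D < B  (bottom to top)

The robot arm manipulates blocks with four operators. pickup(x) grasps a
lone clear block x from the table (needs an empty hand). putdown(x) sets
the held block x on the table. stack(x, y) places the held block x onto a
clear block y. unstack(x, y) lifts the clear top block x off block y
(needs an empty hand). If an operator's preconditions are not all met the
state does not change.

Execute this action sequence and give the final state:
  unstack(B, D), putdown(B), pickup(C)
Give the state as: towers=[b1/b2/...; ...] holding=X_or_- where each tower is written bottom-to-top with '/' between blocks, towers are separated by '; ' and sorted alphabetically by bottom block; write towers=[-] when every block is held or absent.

step 1 (unstack(B, D)): towers=[C; E/A/D] holding=B
step 2 (putdown(B)): towers=[B; C; E/A/D] holding=-
step 3 (pickup(C)): towers=[B; E/A/D] holding=C

towers=[B; E/A/D] holding=C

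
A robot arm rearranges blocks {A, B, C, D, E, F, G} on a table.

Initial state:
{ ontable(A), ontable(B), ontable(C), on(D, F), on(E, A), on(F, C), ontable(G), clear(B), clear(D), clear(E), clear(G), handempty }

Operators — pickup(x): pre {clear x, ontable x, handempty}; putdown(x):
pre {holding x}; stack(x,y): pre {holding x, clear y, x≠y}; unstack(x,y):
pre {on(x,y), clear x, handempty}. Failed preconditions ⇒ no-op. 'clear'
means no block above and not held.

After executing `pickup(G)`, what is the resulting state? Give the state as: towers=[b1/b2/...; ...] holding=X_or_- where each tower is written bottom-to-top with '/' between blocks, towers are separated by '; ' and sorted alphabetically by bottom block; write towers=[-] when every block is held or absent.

towers=[A/E; B; C/F/D] holding=G

before: towers=[A/E; B; C/F/D; G] holding=-
pre[pickup(G)]: clear(G) yes, ontable(G) yes, handempty yes
all met → apply pickup(G)
after:  towers=[A/E; B; C/F/D] holding=G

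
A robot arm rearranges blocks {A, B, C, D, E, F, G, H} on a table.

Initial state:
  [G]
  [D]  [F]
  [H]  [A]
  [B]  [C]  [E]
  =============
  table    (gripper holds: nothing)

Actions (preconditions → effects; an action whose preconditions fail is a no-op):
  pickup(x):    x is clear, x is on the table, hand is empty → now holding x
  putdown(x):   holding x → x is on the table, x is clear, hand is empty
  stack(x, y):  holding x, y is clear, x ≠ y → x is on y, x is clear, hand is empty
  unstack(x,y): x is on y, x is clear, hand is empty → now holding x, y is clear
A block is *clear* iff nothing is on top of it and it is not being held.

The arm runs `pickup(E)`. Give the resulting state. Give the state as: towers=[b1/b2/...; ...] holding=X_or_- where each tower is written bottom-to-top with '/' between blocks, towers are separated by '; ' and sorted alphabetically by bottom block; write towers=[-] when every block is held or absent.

towers=[B/H/D/G; C/A/F] holding=E

before: towers=[B/H/D/G; C/A/F; E] holding=-
pre[pickup(E)]: clear(E) yes, ontable(E) yes, handempty yes
all met → apply pickup(E)
after:  towers=[B/H/D/G; C/A/F] holding=E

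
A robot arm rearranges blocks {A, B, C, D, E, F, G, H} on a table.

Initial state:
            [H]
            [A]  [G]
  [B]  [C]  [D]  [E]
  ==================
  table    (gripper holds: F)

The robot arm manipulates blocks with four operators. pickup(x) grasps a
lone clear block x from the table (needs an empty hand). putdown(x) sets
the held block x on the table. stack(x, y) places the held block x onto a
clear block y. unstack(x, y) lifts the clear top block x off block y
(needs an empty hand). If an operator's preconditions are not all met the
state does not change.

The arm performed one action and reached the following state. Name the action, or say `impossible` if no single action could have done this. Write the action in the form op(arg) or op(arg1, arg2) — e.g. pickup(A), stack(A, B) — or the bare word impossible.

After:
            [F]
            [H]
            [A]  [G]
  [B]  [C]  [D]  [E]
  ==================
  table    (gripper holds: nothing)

target: towers=[B; C; D/A/H/F; E/G] holding=-
        putdown(F) → towers=[B; C; D/A/H; E/G; F] holding=-
       stack(F, G) → towers=[B; C; D/A/H; E/G/F] holding=-
       stack(F, H) → towers=[B; C; D/A/H/F; E/G] holding=-  ← match
       stack(F, B) → towers=[B/F; C; D/A/H; E/G] holding=-
       stack(F, C) → towers=[B; C/F; D/A/H; E/G] holding=-

stack(F, H)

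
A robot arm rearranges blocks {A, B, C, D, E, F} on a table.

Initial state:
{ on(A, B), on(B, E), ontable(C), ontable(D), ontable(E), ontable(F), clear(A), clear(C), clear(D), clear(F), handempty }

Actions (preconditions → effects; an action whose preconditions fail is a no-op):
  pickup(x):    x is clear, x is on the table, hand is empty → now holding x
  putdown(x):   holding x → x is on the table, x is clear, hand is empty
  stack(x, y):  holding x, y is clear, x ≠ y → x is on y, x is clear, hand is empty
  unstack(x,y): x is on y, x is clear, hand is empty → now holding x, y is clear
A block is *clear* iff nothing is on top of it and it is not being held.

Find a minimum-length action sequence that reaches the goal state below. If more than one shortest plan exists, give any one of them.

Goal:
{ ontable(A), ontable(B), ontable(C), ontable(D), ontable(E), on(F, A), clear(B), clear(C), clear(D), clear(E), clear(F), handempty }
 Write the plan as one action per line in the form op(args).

step 1 (unstack(A, B)): towers=[C; D; E/B; F] holding=A
step 2 (putdown(A)): towers=[A; C; D; E/B; F] holding=-
step 3 (unstack(B, E)): towers=[A; C; D; E; F] holding=B
step 4 (putdown(B)): towers=[A; B; C; D; E; F] holding=-
step 5 (pickup(F)): towers=[A; B; C; D; E] holding=F
step 6 (stack(F, A)): towers=[A/F; B; C; D; E] holding=-
goal check: towers=[A/F; B; C; D; E] holding=- — reached (length 6, optimal by BFS)

unstack(A, B)
putdown(A)
unstack(B, E)
putdown(B)
pickup(F)
stack(F, A)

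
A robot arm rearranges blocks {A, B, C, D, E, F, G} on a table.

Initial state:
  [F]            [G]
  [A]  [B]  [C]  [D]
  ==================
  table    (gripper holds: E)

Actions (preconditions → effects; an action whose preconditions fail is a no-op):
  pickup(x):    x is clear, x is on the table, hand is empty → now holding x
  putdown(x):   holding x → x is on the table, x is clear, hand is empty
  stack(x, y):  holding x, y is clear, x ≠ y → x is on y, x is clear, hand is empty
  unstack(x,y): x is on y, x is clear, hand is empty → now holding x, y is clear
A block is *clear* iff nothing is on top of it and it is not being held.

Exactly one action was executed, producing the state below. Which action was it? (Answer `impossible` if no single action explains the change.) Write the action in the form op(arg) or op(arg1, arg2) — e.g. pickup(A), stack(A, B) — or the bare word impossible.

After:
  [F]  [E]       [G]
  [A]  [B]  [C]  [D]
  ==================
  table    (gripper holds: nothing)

target: towers=[A/F; B/E; C; D/G] holding=-
        putdown(E) → towers=[A/F; B; C; D/G; E] holding=-
       stack(E, B) → towers=[A/F; B/E; C; D/G] holding=-  ← match
       stack(E, F) → towers=[A/F/E; B; C; D/G] holding=-
       stack(E, G) → towers=[A/F; B; C; D/G/E] holding=-
       stack(E, C) → towers=[A/F; B; C/E; D/G] holding=-

stack(E, B)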